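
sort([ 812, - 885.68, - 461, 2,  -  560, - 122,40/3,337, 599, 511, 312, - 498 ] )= [-885.68, - 560, - 498, - 461, - 122,2,40/3,  312,337,511, 599, 812]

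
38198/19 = 2010 + 8/19 = 2010.42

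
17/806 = 17/806=0.02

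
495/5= 99 = 99.00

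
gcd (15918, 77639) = 1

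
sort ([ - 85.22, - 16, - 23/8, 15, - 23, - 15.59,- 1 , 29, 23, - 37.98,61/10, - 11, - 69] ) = [ - 85.22, - 69,-37.98, - 23, - 16, - 15.59, -11 , - 23/8, - 1, 61/10, 15, 23, 29 ]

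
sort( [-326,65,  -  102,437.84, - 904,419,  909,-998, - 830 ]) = [ - 998, - 904, - 830, - 326,  -  102,65,419,437.84,909 ]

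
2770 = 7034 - 4264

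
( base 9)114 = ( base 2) 1011110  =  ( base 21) 4a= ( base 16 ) 5e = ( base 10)94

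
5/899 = 5/899 = 0.01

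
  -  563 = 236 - 799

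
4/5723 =4/5723  =  0.00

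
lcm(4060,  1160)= 8120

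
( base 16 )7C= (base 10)124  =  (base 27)4g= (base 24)54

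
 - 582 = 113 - 695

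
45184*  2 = 90368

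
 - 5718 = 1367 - 7085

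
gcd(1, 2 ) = 1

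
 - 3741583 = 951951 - 4693534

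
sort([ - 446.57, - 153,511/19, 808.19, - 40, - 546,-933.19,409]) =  [-933.19,-546, - 446.57, - 153, - 40, 511/19,  409, 808.19]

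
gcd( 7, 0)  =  7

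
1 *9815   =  9815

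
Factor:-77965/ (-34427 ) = 5^1*31^1*173^ ( - 1) * 199^(-1 )*503^1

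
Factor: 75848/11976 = 3^( - 1 ) * 19^1 = 19/3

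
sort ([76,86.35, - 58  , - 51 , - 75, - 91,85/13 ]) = [  -  91,-75, - 58, - 51 , 85/13,76,86.35]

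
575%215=145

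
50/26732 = 25/13366= 0.00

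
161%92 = 69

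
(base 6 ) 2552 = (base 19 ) 1EH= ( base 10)644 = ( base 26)OK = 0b1010000100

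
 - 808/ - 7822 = 404/3911 = 0.10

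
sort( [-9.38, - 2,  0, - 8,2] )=[ - 9.38, -8, - 2,0, 2] 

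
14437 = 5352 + 9085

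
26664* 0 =0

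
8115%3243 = 1629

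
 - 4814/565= -9+ 271/565  =  - 8.52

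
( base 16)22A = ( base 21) 158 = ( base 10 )554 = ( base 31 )HR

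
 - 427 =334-761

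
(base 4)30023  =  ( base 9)1055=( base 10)779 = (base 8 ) 1413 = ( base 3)1001212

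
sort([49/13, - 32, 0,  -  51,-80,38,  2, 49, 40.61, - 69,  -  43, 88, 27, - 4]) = [ - 80,  -  69, - 51, - 43,-32, - 4 , 0, 2,49/13,27, 38,40.61,49, 88 ] 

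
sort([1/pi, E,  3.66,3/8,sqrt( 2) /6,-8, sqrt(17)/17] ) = [-8,sqrt( 2 )/6,sqrt(17)/17, 1/pi, 3/8,E,3.66 ]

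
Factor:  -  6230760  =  -2^3*3^1*5^1*137^1*379^1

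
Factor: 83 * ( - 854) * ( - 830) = 58832060 = 2^2*5^1*7^1*61^1*83^2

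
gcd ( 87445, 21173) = 1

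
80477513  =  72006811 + 8470702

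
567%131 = 43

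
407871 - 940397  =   - 532526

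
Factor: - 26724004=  - 2^2*6681001^1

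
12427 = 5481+6946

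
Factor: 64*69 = 4416 = 2^6*3^1*23^1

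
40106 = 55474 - 15368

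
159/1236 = 53/412  =  0.13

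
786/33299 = 786/33299 = 0.02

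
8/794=4/397 =0.01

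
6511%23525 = 6511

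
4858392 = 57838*84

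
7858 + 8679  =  16537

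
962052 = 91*10572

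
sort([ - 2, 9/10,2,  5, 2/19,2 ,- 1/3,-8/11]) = [-2,-8/11,  -  1/3,  2/19, 9/10, 2, 2,  5]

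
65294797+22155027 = 87449824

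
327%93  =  48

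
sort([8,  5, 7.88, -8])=[ - 8,5,7.88, 8 ]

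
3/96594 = 1/32198=0.00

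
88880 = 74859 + 14021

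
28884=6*4814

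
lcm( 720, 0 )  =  0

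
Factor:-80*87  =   - 2^4*3^1*5^1*29^1=-6960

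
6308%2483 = 1342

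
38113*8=304904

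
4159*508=2112772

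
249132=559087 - 309955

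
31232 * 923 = 28827136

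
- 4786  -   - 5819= 1033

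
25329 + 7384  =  32713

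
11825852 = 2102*5626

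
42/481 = 42/481 = 0.09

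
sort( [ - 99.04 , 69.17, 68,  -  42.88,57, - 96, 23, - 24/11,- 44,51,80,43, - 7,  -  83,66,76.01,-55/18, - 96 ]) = [ - 99.04, - 96, - 96,-83, - 44,  -  42.88, - 7, - 55/18, - 24/11,23,  43,51, 57,66,  68,  69.17, 76.01,80 ]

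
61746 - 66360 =- 4614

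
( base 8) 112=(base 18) 42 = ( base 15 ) 4E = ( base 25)2O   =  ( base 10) 74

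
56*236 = 13216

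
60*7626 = 457560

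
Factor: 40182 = 2^1*3^1 * 37^1*181^1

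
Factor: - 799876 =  - 2^2*7^3*11^1*53^1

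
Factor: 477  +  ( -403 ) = 2^1*37^1 = 74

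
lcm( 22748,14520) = 682440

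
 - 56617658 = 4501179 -61118837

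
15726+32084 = 47810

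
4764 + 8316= 13080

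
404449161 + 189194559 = 593643720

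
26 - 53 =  - 27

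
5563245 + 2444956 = 8008201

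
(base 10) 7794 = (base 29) 97m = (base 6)100030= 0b1111001110010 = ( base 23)egk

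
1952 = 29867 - 27915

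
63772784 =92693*688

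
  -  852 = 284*( - 3)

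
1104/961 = 1104/961 =1.15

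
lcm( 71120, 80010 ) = 640080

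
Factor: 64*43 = 2752 = 2^6*43^1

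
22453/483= 22453/483 = 46.49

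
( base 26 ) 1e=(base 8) 50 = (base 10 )40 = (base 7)55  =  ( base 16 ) 28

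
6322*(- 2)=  - 12644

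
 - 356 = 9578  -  9934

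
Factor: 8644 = 2^2 * 2161^1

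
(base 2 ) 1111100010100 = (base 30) 8P6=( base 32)7OK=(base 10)7956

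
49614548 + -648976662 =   -  599362114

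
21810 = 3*7270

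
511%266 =245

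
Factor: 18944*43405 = 2^9*5^1 * 37^1*8681^1  =  822264320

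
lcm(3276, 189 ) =9828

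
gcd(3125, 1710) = 5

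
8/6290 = 4/3145 = 0.00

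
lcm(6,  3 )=6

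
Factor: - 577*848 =-489296 = - 2^4*53^1*577^1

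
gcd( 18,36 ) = 18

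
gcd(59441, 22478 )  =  1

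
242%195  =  47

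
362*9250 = 3348500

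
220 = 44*5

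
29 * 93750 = 2718750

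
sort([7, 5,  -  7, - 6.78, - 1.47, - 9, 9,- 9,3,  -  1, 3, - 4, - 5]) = [ - 9,  -  9,-7, - 6.78,-5, - 4, - 1.47, - 1, 3, 3,5, 7, 9]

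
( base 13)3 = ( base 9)3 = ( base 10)3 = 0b11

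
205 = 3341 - 3136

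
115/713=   5/31  =  0.16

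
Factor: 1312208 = 2^4 * 82013^1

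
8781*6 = 52686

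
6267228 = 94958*66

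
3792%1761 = 270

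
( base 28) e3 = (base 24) GB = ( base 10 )395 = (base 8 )613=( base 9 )478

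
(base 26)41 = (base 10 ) 105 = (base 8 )151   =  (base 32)39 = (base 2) 1101001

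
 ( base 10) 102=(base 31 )39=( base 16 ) 66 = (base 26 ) 3o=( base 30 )3C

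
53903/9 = 53903/9  =  5989.22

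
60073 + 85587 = 145660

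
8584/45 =190 + 34/45 =190.76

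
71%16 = 7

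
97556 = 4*24389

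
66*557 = 36762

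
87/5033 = 87/5033 = 0.02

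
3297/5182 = 3297/5182 = 0.64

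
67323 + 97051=164374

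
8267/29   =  285 +2/29 = 285.07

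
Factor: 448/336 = 4/3 = 2^2*3^( - 1)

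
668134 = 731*914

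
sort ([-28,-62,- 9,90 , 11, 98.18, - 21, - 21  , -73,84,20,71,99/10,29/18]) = [-73,-62, - 28, - 21, - 21 ,  -  9,29/18,99/10,11,20 , 71, 84,90,98.18 ] 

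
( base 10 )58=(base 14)42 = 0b111010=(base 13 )46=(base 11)53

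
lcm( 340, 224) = 19040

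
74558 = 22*3389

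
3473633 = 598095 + 2875538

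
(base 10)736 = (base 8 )1340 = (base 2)1011100000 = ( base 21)1e1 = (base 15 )341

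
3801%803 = 589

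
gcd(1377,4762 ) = 1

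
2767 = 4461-1694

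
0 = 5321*0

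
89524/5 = 17904 + 4/5= 17904.80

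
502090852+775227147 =1277317999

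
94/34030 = 47/17015 = 0.00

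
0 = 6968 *0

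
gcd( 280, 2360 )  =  40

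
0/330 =0= 0.00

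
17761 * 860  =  15274460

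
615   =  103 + 512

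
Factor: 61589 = 11^2 * 509^1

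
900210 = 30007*30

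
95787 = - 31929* ( - 3)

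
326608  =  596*548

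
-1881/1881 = -1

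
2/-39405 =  - 2/39405 = - 0.00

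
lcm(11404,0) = 0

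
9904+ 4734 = 14638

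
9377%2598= 1583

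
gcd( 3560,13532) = 4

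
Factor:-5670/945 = -6= - 2^1*3^1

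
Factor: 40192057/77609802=2^( - 1) * 3^ ( - 1)*29^1*  31^ ( - 1 )*41^( -1)*43^1*167^1 * 193^1 * 10177^ ( - 1 )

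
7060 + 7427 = 14487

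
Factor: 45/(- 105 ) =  - 3/7  =  -3^1*7^( - 1) 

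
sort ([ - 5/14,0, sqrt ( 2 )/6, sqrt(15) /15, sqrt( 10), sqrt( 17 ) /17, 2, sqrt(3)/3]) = [-5/14, 0, sqrt( 2 ) /6,sqrt(17) /17,sqrt(15) /15 , sqrt(3)/3, 2, sqrt ( 10)] 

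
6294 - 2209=4085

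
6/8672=3/4336=0.00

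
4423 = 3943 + 480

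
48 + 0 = 48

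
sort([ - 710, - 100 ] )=[-710,-100] 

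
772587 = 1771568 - 998981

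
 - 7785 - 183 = - 7968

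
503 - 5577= - 5074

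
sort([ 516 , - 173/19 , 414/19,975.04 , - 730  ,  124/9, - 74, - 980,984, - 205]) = [-980, - 730, -205, - 74,-173/19, 124/9,414/19,516,975.04,984] 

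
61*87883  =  5360863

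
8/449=8/449=0.02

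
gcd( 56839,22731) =1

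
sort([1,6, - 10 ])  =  [-10,1,6 ]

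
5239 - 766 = 4473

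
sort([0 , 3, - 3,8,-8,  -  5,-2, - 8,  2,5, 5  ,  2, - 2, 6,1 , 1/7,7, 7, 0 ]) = [ - 8, - 8, - 5,-3,-2, - 2,0,0,1/7,1,2,  2,3,5, 5, 6,  7,7, 8]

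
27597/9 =9199/3 = 3066.33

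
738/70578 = 41/3921 = 0.01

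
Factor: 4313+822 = 5^1*13^1*79^1 = 5135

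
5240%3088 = 2152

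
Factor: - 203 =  - 7^1*29^1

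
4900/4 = 1225 = 1225.00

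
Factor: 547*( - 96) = -2^5*3^1  *  547^1 = -52512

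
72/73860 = 6/6155 = 0.00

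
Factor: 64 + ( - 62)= 2 =2^1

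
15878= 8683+7195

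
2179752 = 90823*24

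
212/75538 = 106/37769 =0.00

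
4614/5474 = 2307/2737= 0.84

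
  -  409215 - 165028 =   -  574243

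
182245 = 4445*41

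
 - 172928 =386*( - 448 ) 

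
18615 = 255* 73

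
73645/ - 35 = -2105 + 6/7 = - 2104.14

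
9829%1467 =1027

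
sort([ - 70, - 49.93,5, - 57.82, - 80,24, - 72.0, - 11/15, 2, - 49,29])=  [  -  80, - 72.0, - 70, - 57.82 , - 49.93, - 49, - 11/15 , 2, 5,  24,  29 ]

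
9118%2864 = 526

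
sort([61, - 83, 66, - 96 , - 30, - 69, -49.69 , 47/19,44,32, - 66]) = [-96, - 83, - 69, - 66, - 49.69, - 30,  47/19,32,44,61, 66 ]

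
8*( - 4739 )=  - 37912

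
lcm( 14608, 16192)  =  1343936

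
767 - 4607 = - 3840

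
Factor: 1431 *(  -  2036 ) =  - 2^2 * 3^3*53^1*509^1   =  - 2913516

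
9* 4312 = 38808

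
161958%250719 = 161958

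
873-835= 38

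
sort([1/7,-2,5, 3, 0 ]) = [-2,0, 1/7, 3,5 ]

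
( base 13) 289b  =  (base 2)1011011110010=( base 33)5D0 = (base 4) 1123302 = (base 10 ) 5874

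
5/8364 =5/8364 = 0.00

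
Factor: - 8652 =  - 2^2*3^1*7^1* 103^1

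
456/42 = 10 + 6/7= 10.86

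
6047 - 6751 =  - 704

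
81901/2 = 40950 + 1/2= 40950.50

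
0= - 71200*0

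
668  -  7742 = - 7074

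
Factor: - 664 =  - 2^3 *83^1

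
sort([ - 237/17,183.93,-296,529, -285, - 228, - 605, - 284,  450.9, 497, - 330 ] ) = [ - 605 ,-330 , -296, - 285,-284,  -  228,-237/17, 183.93, 450.9,497, 529 ] 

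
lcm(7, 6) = 42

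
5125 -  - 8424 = 13549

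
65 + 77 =142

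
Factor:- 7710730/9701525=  - 2^1*5^( - 1)*281^( - 1)*1381^( -1 )*771073^1 = - 1542146/1940305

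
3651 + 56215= 59866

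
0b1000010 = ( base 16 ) 42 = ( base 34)1W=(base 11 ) 60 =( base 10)66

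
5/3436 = 5/3436= 0.00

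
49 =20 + 29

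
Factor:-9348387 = -3^1*3116129^1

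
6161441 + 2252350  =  8413791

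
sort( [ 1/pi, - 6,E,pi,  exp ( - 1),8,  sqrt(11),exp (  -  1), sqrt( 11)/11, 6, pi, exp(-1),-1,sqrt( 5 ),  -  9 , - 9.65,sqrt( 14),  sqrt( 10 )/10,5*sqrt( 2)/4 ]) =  [-9.65, - 9,-6,-1,sqrt(11 ) /11,sqrt( 10 ) /10, 1/pi,exp( - 1),  exp(-1 ),exp( - 1) , 5*sqrt( 2 ) /4,sqrt(5 ),E,pi,  pi,sqrt( 11),sqrt(14),6,8]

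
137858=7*19694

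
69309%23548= 22213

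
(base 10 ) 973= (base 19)2D4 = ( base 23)1J7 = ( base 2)1111001101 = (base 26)1bb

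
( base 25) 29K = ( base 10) 1495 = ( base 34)19X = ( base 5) 21440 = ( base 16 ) 5D7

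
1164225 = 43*27075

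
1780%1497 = 283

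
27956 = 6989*4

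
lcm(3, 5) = 15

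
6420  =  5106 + 1314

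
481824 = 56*8604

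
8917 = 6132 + 2785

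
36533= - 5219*( - 7 ) 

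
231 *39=9009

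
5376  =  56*96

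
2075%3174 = 2075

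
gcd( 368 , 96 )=16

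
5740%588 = 448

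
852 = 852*1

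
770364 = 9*85596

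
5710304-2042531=3667773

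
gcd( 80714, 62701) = 1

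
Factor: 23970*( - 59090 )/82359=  - 2^2*3^( - 1 )*5^2*17^1 *19^1*47^1*311^1*9151^( - 1 )= -472129100/27453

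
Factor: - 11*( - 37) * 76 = 2^2*11^1*19^1*37^1 = 30932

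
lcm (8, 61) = 488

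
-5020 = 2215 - 7235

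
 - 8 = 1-9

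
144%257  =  144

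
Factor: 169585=5^1 * 13^1*2609^1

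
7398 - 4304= 3094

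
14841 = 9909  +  4932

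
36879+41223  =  78102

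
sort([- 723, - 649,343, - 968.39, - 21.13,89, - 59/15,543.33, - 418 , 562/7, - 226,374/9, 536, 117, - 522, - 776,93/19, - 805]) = [ - 968.39, - 805, - 776,-723 , - 649, - 522, - 418, - 226, - 21.13, - 59/15 , 93/19,374/9,562/7,89,117,343,  536, 543.33 ] 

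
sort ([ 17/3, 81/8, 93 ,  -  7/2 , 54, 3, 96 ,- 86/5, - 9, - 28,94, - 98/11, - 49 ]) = [ - 49, - 28,-86/5, - 9,  -  98/11,  -  7/2,3, 17/3, 81/8 , 54, 93, 94,96]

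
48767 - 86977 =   -  38210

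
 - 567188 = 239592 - 806780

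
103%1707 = 103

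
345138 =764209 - 419071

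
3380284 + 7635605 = 11015889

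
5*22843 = 114215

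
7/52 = 7/52 = 0.13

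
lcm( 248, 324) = 20088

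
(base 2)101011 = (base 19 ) 25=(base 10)43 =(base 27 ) 1G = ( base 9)47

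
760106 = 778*977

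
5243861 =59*88879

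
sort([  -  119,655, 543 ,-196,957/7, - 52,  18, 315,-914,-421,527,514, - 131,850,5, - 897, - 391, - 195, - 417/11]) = [-914 ,- 897, - 421,-391 , - 196,-195, - 131,-119, - 52, - 417/11,  5,18,957/7,315,  514,527,543,655, 850]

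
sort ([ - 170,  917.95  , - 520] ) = [ - 520, - 170,917.95 ] 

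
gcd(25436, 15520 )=4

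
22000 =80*275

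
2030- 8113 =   -  6083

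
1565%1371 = 194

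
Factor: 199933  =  199933^1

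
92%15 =2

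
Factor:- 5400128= - 2^6*84377^1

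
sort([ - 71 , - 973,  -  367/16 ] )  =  [-973, - 71,-367/16] 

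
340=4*85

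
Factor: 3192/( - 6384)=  - 1/2=- 2^( - 1) 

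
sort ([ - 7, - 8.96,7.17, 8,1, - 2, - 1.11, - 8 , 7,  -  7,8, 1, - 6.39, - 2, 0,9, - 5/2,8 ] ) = [ - 8.96 , - 8, - 7,-7, - 6.39, - 5/2, - 2, - 2, -1.11 , 0,  1, 1,  7, 7.17,8, 8  ,  8, 9 ] 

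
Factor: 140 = 2^2*5^1*7^1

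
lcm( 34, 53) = 1802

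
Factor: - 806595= - 3^1 * 5^1 * 53773^1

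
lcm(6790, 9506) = 47530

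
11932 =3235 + 8697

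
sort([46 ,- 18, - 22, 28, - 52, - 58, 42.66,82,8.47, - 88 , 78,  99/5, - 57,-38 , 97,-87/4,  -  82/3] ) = [ - 88,  -  58,-57, - 52,-38, - 82/3, - 22, - 87/4, - 18, 8.47, 99/5,  28,42.66, 46, 78, 82, 97 ]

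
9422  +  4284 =13706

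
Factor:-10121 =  - 29^1*349^1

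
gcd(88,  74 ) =2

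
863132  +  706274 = 1569406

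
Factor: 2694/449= 2^1*3^1 = 6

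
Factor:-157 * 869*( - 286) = 39019838 = 2^1 *11^2* 13^1*79^1 * 157^1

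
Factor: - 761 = - 761^1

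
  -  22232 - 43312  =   - 65544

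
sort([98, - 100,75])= [  -  100,75, 98]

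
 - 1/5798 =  - 1 + 5797/5798 = - 0.00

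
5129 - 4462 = 667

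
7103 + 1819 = 8922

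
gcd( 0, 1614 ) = 1614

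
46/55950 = 23/27975 = 0.00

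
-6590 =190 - 6780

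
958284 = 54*17746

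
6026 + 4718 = 10744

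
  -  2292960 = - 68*33720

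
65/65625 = 13/13125 = 0.00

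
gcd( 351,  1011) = 3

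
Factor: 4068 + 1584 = 5652 = 2^2*3^2*157^1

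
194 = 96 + 98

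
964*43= 41452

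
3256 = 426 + 2830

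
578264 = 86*6724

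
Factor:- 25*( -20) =500 = 2^2*5^3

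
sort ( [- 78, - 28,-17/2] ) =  [ - 78,-28,-17/2] 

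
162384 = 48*3383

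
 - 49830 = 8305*(  -  6 ) 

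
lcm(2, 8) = 8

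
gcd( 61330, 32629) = 1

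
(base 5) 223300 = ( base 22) G98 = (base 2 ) 1111100001110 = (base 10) 7950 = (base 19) 1308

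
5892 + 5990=11882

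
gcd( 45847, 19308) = 1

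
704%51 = 41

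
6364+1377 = 7741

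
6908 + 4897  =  11805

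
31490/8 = 3936 +1/4 = 3936.25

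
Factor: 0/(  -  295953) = 0 =0^1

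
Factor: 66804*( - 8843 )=-590747772 = -  2^2*3^1*19^1*37^1*239^1*293^1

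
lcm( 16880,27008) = 135040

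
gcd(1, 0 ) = 1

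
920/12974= 460/6487 = 0.07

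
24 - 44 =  - 20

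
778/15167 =778/15167= 0.05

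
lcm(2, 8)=8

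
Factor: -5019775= - 5^2*199^1*1009^1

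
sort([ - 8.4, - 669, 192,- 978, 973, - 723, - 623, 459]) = [ - 978, - 723,- 669, - 623, - 8.4,192, 459,973]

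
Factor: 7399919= 691^1*10709^1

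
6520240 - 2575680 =3944560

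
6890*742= 5112380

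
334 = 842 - 508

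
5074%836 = 58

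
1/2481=1/2481=0.00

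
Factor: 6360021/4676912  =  2^( - 4)*3^2*23^( - 1)*71^( - 1)*179^( - 1)*706669^1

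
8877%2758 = 603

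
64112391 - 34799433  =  29312958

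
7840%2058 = 1666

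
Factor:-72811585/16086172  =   - 2^( - 2 )* 5^1 * 7^1*11^1 *379^1*499^1 * 4021543^( - 1)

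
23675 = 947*25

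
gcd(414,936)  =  18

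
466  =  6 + 460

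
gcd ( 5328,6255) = 9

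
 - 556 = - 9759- -9203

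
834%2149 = 834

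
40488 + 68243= 108731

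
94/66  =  1 + 14/33 = 1.42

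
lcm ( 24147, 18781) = 169029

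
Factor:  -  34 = -2^1 * 17^1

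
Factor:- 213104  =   - 2^4*19^1*701^1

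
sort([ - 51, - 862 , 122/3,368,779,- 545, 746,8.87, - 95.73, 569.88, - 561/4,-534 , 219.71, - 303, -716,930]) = [ - 862 ,-716,- 545, - 534, - 303,-561/4, - 95.73, - 51, 8.87,122/3, 219.71 , 368,569.88,746,779, 930] 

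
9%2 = 1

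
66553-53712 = 12841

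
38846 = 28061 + 10785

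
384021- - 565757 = 949778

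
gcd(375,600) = 75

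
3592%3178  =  414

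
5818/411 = 14 + 64/411  =  14.16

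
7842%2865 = 2112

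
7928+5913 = 13841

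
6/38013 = 2/12671 = 0.00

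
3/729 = 1/243 = 0.00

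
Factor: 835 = 5^1*167^1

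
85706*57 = 4885242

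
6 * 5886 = 35316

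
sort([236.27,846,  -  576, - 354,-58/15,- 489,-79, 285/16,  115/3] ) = [-576,-489,  -  354,-79, - 58/15,285/16,115/3,236.27,846]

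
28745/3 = 28745/3 = 9581.67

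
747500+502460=1249960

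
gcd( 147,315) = 21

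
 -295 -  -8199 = 7904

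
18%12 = 6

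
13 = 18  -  5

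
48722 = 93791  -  45069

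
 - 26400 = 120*( - 220 )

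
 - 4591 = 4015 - 8606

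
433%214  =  5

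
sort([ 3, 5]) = [ 3,5 ]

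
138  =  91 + 47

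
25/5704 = 25/5704 = 0.00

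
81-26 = 55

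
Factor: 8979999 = 3^1*7^1*427619^1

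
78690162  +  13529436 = 92219598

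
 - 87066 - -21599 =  - 65467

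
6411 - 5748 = 663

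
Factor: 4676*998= 4666648 = 2^3*7^1*167^1*499^1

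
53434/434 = 26717/217 = 123.12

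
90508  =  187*484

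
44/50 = 22/25 = 0.88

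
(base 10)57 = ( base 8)71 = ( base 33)1o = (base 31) 1Q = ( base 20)2h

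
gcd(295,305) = 5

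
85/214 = 85/214 = 0.40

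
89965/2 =89965/2 = 44982.50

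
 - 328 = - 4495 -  - 4167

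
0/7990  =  0 = 0.00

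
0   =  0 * 5342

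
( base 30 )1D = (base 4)223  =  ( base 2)101011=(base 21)21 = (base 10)43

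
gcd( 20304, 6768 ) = 6768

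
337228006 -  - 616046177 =953274183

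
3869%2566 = 1303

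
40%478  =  40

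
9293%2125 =793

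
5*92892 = 464460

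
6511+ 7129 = 13640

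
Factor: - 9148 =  -2^2*2287^1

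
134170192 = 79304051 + 54866141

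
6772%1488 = 820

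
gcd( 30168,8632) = 8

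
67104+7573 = 74677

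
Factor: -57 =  - 3^1 * 19^1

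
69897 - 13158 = 56739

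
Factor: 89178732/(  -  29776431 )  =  -29726244/9925477 = - 2^2*3^3 *37^1 * 43^1*131^( - 1) *173^1*75767^(-1)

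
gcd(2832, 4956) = 708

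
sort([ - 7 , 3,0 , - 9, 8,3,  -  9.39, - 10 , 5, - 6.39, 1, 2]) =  [ - 10, - 9.39 ,-9, - 7,  -  6.39, 0, 1, 2 , 3,3 , 5, 8]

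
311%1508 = 311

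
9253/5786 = 9253/5786 = 1.60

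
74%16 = 10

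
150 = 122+28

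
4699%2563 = 2136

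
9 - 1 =8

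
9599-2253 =7346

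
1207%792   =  415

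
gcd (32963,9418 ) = 4709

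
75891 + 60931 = 136822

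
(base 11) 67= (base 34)25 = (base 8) 111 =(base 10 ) 73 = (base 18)41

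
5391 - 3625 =1766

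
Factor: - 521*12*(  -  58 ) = 362616=2^3 * 3^1*29^1*521^1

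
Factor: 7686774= 2^1*3^2*427043^1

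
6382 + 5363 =11745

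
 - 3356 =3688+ -7044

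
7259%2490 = 2279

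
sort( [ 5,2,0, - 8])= [-8, 0,2, 5]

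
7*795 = 5565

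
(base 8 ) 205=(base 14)97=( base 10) 133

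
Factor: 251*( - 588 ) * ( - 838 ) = 2^3*3^1*7^2*251^1*419^1 = 123678744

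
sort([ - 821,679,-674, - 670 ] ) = [ - 821, - 674, - 670,679]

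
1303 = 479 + 824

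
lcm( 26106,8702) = 26106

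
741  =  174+567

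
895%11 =4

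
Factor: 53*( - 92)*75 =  - 365700 = - 2^2*3^1*5^2*23^1 * 53^1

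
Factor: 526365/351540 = 2^( - 2 ) * 3^( - 1 ) * 31^( -1)*557^1 =557/372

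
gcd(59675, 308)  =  77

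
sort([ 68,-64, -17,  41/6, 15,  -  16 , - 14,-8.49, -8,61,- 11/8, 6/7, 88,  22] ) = [ -64, - 17, - 16, - 14, - 8.49,- 8, - 11/8,6/7, 41/6, 15, 22, 61, 68, 88]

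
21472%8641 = 4190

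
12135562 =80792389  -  68656827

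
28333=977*29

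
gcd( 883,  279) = 1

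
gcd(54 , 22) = 2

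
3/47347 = 3/47347 = 0.00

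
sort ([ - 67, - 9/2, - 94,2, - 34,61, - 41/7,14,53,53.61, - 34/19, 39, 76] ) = [ -94,-67, - 34, - 41/7, - 9/2, - 34/19,2,14, 39, 53,53.61,61 , 76 ]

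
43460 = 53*820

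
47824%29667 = 18157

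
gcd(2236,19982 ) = 2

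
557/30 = 18  +  17/30 = 18.57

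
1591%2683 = 1591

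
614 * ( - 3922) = - 2408108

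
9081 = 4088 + 4993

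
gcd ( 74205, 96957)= 9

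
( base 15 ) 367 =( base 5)11042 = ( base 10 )772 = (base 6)3324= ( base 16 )304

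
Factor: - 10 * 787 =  - 2^1*5^1*787^1 = - 7870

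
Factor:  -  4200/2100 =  - 2  =  - 2^1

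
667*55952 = 37319984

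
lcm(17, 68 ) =68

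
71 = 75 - 4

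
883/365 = 2 + 153/365  =  2.42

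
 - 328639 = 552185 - 880824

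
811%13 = 5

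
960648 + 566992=1527640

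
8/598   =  4/299  =  0.01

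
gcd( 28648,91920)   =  8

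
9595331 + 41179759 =50775090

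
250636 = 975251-724615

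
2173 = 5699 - 3526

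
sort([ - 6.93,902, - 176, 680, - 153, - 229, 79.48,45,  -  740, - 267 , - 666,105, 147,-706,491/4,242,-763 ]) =[  -  763, -740, - 706, - 666, - 267, - 229, - 176,  -  153, - 6.93,45, 79.48 , 105, 491/4, 147, 242, 680 , 902 ] 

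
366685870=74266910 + 292418960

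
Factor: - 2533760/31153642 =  - 2^6 * 5^1*13^(  -  1 ) * 37^1*107^1*1198217^(  -  1) = - 1266880/15576821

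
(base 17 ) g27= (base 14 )19B3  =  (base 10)4665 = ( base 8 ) 11071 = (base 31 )4qf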